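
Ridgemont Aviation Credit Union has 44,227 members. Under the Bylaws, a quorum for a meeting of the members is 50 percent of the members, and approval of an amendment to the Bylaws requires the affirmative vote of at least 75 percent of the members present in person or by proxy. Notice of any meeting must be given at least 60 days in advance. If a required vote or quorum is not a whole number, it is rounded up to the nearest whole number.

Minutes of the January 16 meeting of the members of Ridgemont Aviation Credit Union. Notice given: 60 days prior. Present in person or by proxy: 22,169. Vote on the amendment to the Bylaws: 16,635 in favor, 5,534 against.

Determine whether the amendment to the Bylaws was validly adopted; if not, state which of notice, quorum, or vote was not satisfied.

Notice: 60 days given; 60 required. Satisfied.
Quorum: 50% of 44,227 = 22,113.50, rounded up to 22,114; 22,169 present. Satisfied.
Vote: requires three-fourths of those present (22,169); 3/4 of 22169 = 16626.75, rounded up to 16627, so 16,627 needed; 16,635 in favor. Satisfied.

Valid — all requirements satisfied.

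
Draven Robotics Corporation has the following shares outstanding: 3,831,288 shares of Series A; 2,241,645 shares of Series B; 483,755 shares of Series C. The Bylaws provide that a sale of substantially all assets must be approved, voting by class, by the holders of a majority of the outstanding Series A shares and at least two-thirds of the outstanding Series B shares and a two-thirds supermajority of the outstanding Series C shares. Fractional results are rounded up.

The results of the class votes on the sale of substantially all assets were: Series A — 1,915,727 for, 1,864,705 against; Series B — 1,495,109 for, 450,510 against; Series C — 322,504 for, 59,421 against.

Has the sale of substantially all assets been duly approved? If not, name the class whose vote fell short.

Approved — every class gave the required vote.

Series A: a majority of 3831288 is 1915645; 1,915,645 required, 1,915,727 in favor — approved.
Series B: 2/3 of 2241645 = 1494430; 1,494,430 required, 1,495,109 in favor — approved.
Series C: 2/3 of 483755 = 322503.33, rounded up to 322504; 322,504 required, 322,504 in favor — approved.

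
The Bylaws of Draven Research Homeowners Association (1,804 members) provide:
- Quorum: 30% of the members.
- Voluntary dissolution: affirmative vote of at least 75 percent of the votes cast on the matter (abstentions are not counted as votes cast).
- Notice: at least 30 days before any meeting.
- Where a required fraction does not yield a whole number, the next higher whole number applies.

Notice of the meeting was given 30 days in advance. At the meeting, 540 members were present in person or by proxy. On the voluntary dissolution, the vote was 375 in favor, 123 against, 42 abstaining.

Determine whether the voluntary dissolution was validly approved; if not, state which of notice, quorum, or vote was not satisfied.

Notice: 30 days given; 30 required. Satisfied.
Quorum: 30% of 1,804 = 541.20, rounded up to 542; 540 present. Not satisfied.
Vote: requires three-fourths of the votes cast (540 − 42 abstaining = 498); 3/4 of 498 = 373.50, rounded up to 374, so 374 needed; 375 in favor. Satisfied.

Invalid — quorum requirement not satisfied.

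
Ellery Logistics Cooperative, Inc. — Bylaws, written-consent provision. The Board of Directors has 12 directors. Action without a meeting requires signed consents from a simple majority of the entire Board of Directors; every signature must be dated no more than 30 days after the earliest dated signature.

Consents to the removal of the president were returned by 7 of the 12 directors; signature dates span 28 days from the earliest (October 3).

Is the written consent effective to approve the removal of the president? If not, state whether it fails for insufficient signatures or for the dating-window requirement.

Signatures required: a simple majority of 12 — a majority of 12 is 7, so 7 needed; 7 signed. Sufficient.
Dating window: the latest signature is 28 days after the earliest; the limit is 30 days. Within the window.

Effective — both the signature and dating-window requirements are satisfied.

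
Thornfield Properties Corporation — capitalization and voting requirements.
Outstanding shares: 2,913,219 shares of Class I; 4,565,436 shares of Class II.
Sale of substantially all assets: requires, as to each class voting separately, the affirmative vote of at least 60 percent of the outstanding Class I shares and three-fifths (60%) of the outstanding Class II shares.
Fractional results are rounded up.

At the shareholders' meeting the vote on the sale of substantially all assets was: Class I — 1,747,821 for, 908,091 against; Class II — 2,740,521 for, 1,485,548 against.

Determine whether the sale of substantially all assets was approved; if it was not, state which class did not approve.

Not approved — the Class I shares did not give the required vote.

Class I: 3/5 of 2913219 = 1747931.40, rounded up to 1747932; 1,747,932 required, 1,747,821 in favor — not approved.
Class II: 3/5 of 4565436 = 2739261.60, rounded up to 2739262; 2,739,262 required, 2,740,521 in favor — approved.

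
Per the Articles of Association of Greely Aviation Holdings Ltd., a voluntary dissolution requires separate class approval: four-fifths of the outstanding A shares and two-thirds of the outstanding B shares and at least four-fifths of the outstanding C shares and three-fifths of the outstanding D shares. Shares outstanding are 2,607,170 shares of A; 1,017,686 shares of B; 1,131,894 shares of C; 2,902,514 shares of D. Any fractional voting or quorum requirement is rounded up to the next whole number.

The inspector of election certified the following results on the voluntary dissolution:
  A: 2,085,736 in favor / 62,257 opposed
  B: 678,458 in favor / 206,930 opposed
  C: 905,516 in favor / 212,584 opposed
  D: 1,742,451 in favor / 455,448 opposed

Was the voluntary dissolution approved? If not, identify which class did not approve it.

Approved — every class gave the required vote.

A: 4/5 of 2607170 = 2085736; 2,085,736 required, 2,085,736 in favor — approved.
B: 2/3 of 1017686 = 678457.33, rounded up to 678458; 678,458 required, 678,458 in favor — approved.
C: 4/5 of 1131894 = 905515.20, rounded up to 905516; 905,516 required, 905,516 in favor — approved.
D: 3/5 of 2902514 = 1741508.40, rounded up to 1741509; 1,741,509 required, 1,742,451 in favor — approved.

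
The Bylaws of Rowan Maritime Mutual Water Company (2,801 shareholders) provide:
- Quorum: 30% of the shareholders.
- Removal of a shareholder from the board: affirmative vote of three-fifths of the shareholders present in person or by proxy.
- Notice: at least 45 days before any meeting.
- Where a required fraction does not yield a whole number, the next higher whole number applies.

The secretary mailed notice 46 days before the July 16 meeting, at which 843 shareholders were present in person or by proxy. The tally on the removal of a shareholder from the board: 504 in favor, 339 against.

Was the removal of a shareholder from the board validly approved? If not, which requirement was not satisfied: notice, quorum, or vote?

Invalid — vote requirement not satisfied.

Notice: 46 days given; 45 required. Satisfied.
Quorum: 30% of 2,801 = 840.30, rounded up to 841; 843 present. Satisfied.
Vote: requires three-fifths of those present (843); 3/5 of 843 = 505.80, rounded up to 506, so 506 needed; 504 in favor. Not satisfied.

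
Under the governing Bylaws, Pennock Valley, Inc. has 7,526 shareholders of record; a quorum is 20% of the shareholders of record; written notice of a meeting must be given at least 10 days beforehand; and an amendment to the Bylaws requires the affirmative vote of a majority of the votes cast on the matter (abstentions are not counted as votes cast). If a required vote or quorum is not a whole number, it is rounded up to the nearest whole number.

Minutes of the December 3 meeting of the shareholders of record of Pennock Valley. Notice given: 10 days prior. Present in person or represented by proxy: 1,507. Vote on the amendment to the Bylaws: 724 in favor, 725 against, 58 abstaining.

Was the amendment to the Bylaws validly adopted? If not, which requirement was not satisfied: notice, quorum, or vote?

Notice: 10 days given; 10 required. Satisfied.
Quorum: 20% of 7,526 = 1,505.20, rounded up to 1,506; 1,507 present. Satisfied.
Vote: requires a majority of the votes cast (1,507 − 58 abstaining = 1,449); a majority of 1449 is 725, so 725 needed; 724 in favor. Not satisfied.

Invalid — vote requirement not satisfied.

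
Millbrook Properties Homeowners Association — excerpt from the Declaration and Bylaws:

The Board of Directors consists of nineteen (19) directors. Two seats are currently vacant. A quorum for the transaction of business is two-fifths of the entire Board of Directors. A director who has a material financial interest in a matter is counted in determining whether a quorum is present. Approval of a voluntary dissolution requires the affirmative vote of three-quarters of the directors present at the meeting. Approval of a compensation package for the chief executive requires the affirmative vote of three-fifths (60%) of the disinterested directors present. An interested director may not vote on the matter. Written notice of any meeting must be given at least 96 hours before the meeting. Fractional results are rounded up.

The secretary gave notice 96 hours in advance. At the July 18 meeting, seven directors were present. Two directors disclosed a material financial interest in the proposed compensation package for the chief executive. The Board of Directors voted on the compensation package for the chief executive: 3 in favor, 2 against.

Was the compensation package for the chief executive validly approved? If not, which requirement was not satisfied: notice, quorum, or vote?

Invalid — quorum requirement not satisfied.

Notice: 96 hours given; 96 required (96 ≥ 96). Satisfied.
Quorum: 7 present (interested directors count toward quorum); quorum is 8. Not satisfied.
Vote: the compensation package for the chief executive requires three-fifths of the disinterested directors present (7 − 2 = 5). 3/5 of 5 = 3, so 3 affirmative votes are needed; 3 voted in favor. Satisfied. (Moot — without a quorum no business can be validly transacted.)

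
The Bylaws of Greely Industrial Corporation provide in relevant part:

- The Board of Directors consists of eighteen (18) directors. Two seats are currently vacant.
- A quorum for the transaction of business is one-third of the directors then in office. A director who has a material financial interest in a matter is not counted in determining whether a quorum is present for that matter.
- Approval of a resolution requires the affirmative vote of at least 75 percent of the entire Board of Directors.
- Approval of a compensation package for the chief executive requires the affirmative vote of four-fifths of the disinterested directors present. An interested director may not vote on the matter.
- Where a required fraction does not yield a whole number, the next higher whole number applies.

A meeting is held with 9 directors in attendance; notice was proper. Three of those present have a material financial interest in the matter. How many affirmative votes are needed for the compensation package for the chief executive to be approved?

5

The compensation package for the chief executive requires four-fifths of the disinterested directors present (9 − 3 = 6).
4/5 of 6 = 4.80, rounded up to 5.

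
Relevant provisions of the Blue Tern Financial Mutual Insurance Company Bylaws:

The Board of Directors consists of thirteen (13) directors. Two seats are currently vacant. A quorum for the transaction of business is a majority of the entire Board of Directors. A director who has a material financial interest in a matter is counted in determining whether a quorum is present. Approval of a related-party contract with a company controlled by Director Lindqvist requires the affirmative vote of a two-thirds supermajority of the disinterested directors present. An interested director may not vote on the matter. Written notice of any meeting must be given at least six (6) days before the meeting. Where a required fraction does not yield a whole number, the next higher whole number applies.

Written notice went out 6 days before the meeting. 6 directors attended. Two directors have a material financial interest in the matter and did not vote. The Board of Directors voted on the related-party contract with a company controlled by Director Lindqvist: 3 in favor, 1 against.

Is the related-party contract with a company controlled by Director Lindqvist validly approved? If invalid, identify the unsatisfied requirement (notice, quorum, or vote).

Invalid — quorum requirement not satisfied.

Notice: 6 days given; 6 required (6 ≥ 6). Satisfied.
Quorum: 6 present (interested directors count toward quorum); quorum is 7. Not satisfied.
Vote: the related-party contract with a company controlled by Director Lindqvist requires two-thirds of the disinterested directors present (6 − 2 = 4). 2/3 of 4 = 2.67, rounded up to 3, so 3 affirmative votes are needed; 3 voted in favor. Satisfied. (Moot — without a quorum no business can be validly transacted.)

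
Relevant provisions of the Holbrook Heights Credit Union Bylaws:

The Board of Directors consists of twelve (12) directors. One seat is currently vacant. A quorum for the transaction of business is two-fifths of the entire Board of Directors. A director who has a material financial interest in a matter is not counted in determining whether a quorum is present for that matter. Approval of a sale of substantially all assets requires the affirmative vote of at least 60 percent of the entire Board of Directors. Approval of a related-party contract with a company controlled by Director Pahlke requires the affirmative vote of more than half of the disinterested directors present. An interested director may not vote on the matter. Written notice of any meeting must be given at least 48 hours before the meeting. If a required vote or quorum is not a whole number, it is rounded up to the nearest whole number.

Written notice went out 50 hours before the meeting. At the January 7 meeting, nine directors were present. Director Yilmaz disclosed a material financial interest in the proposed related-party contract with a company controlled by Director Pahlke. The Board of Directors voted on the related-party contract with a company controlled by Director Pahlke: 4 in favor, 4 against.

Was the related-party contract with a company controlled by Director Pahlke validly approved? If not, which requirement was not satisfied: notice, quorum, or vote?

Notice: 50 hours given; 48 required (50 ≥ 48). Satisfied.
Quorum: 9 present, but the 1 interested director does not count, leaving 8. Quorum is 5. Satisfied.
Vote: the related-party contract with a company controlled by Director Pahlke requires a majority of the disinterested directors present (9 − 1 = 8). A majority of 8 is 5, so 5 affirmative votes are needed; 4 voted in favor. Not satisfied.

Invalid — vote requirement not satisfied.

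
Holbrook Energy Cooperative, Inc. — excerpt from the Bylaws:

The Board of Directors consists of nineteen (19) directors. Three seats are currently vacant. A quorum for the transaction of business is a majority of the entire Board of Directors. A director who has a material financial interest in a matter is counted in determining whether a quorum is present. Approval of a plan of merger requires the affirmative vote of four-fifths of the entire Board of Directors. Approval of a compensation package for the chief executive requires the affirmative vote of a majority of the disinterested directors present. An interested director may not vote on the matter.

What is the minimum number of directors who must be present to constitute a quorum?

A majority of 19 is 10.

10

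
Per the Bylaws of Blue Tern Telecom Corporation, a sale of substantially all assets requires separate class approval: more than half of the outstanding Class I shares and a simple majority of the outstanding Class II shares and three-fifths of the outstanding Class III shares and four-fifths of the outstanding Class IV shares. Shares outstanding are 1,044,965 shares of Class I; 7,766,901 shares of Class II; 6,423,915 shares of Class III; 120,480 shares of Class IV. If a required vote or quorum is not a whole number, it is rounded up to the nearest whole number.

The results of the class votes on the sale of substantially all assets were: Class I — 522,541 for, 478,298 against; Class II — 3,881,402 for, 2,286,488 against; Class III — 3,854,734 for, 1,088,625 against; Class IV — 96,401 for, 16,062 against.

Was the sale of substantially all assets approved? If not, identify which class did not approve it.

Not approved — the Class II shares did not give the required vote.

Class I: a majority of 1044965 is 522483; 522,483 required, 522,541 in favor — approved.
Class II: a majority of 7766901 is 3883451; 3,883,451 required, 3,881,402 in favor — not approved.
Class III: 3/5 of 6423915 = 3854349; 3,854,349 required, 3,854,734 in favor — approved.
Class IV: 4/5 of 120480 = 96384; 96,384 required, 96,401 in favor — approved.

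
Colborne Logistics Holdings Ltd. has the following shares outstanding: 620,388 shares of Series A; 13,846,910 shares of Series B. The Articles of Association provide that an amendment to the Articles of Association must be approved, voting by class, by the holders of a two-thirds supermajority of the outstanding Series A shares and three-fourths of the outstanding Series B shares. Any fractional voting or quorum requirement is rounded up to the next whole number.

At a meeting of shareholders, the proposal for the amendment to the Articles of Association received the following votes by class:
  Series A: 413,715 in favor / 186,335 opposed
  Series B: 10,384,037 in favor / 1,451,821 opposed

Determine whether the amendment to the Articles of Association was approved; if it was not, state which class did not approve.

Series A: 2/3 of 620388 = 413592; 413,592 required, 413,715 in favor — approved.
Series B: 3/4 of 13846910 = 10385182.50, rounded up to 10385183; 10,385,183 required, 10,384,037 in favor — not approved.

Not approved — the Series B shares did not give the required vote.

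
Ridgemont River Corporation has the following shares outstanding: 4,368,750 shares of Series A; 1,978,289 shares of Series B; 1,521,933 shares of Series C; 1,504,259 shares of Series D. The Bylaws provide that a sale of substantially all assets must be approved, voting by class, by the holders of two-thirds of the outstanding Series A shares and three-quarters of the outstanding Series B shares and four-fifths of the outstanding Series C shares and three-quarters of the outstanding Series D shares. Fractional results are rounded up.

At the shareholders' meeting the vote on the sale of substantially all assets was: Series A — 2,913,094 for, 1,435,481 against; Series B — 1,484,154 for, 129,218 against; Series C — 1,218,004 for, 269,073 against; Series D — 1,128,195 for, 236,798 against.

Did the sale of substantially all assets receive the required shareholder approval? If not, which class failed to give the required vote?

Approved — every class gave the required vote.

Series A: 2/3 of 4368750 = 2912500; 2,912,500 required, 2,913,094 in favor — approved.
Series B: 3/4 of 1978289 = 1483716.75, rounded up to 1483717; 1,483,717 required, 1,484,154 in favor — approved.
Series C: 4/5 of 1521933 = 1217546.40, rounded up to 1217547; 1,217,547 required, 1,218,004 in favor — approved.
Series D: 3/4 of 1504259 = 1128194.25, rounded up to 1128195; 1,128,195 required, 1,128,195 in favor — approved.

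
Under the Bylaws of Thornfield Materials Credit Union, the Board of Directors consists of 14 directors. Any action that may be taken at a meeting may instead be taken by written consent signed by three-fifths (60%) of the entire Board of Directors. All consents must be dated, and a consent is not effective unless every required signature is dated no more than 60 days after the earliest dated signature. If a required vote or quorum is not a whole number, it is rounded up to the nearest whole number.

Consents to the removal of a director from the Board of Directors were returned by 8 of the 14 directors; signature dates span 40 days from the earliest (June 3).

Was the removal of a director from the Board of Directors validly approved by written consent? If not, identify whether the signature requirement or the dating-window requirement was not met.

Not effective — insufficient signatures.

Signatures required: three-fifths (60%) of 14 — 3/5 of 14 = 8.40, rounded up to 9, so 9 needed; 8 signed. Insufficient.
Dating window: the latest signature is 40 days after the earliest; the limit is 60 days. Within the window.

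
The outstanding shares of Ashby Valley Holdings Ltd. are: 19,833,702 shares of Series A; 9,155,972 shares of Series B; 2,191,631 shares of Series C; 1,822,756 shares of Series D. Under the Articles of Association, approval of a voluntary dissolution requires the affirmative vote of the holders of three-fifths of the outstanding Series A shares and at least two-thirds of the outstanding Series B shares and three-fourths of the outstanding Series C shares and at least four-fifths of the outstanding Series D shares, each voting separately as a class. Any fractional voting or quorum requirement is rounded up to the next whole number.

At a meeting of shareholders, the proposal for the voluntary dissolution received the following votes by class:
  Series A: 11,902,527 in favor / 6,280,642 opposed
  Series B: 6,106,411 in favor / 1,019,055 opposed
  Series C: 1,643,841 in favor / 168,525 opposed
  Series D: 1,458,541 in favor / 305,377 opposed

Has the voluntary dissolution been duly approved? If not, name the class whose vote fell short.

Series A: 3/5 of 19833702 = 11900221.20, rounded up to 11900222; 11,900,222 required, 11,902,527 in favor — approved.
Series B: 2/3 of 9155972 = 6103981.33, rounded up to 6103982; 6,103,982 required, 6,106,411 in favor — approved.
Series C: 3/4 of 2191631 = 1643723.25, rounded up to 1643724; 1,643,724 required, 1,643,841 in favor — approved.
Series D: 4/5 of 1822756 = 1458204.80, rounded up to 1458205; 1,458,205 required, 1,458,541 in favor — approved.

Approved — every class gave the required vote.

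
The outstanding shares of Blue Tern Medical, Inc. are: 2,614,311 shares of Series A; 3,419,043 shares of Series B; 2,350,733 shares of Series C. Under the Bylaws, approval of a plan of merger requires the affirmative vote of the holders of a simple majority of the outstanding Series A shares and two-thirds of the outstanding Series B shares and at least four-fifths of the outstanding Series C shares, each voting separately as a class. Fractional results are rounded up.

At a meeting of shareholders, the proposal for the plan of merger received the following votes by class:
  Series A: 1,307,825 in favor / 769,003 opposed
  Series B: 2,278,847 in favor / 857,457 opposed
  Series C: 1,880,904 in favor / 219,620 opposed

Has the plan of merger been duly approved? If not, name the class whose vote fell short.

Not approved — the Series B shares did not give the required vote.

Series A: a majority of 2614311 is 1307156; 1,307,156 required, 1,307,825 in favor — approved.
Series B: 2/3 of 3419043 = 2279362; 2,279,362 required, 2,278,847 in favor — not approved.
Series C: 4/5 of 2350733 = 1880586.40, rounded up to 1880587; 1,880,587 required, 1,880,904 in favor — approved.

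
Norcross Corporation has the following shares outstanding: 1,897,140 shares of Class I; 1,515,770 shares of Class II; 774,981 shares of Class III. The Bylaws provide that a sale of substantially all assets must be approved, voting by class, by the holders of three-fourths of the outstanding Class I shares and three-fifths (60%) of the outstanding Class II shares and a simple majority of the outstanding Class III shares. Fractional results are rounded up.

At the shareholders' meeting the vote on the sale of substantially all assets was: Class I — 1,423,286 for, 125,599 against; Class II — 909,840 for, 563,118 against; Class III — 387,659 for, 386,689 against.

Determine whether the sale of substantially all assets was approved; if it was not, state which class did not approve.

Class I: 3/4 of 1897140 = 1422855; 1,422,855 required, 1,423,286 in favor — approved.
Class II: 3/5 of 1515770 = 909462; 909,462 required, 909,840 in favor — approved.
Class III: a majority of 774981 is 387491; 387,491 required, 387,659 in favor — approved.

Approved — every class gave the required vote.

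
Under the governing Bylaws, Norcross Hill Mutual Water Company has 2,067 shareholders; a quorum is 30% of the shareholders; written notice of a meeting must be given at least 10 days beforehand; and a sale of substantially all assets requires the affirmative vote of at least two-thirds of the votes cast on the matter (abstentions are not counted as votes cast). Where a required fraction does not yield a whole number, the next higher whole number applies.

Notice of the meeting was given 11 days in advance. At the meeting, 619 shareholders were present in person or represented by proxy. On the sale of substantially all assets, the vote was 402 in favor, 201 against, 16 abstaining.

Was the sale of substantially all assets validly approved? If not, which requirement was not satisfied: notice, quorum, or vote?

Invalid — quorum requirement not satisfied.

Notice: 11 days given; 10 required. Satisfied.
Quorum: 30% of 2,067 = 620.10, rounded up to 621; 619 present. Not satisfied.
Vote: requires two-thirds of the votes cast (619 − 16 abstaining = 603); 2/3 of 603 = 402, so 402 needed; 402 in favor. Satisfied.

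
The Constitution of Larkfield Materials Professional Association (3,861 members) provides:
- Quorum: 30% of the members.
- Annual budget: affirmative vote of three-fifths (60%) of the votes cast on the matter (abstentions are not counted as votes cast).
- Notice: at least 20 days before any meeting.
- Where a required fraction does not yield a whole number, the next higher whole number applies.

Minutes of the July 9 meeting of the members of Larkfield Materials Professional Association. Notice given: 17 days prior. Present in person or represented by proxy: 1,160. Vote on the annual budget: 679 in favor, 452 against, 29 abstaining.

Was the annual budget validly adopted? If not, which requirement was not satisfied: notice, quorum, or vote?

Invalid — notice requirement not satisfied.

Notice: 17 days given; 20 required. Not satisfied.
Quorum: 30% of 3,861 = 1,158.30, rounded up to 1,159; 1,160 present. Satisfied.
Vote: requires three-fifths of the votes cast (1,160 − 29 abstaining = 1,131); 3/5 of 1131 = 678.60, rounded up to 679, so 679 needed; 679 in favor. Satisfied.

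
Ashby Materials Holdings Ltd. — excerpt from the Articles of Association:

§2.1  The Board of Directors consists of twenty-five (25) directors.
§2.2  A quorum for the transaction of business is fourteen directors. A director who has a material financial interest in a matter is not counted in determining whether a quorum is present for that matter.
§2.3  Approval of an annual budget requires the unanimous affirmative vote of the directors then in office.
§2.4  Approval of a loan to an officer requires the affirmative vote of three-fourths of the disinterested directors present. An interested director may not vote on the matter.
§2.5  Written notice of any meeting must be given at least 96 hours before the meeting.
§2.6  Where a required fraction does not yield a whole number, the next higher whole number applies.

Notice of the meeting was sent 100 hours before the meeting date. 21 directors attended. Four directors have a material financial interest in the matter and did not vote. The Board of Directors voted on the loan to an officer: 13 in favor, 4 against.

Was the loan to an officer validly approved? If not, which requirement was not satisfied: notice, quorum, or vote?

Notice: 100 hours given; 96 required (100 ≥ 96). Satisfied.
Quorum: 21 present, but the 4 interested directors do not count, leaving 17. Quorum is 14. Satisfied.
Vote: the loan to an officer requires three-fourths of the disinterested directors present (21 − 4 = 17). 3/4 of 17 = 12.75, rounded up to 13, so 13 affirmative votes are needed; 13 voted in favor. Satisfied.

Valid — all requirements satisfied.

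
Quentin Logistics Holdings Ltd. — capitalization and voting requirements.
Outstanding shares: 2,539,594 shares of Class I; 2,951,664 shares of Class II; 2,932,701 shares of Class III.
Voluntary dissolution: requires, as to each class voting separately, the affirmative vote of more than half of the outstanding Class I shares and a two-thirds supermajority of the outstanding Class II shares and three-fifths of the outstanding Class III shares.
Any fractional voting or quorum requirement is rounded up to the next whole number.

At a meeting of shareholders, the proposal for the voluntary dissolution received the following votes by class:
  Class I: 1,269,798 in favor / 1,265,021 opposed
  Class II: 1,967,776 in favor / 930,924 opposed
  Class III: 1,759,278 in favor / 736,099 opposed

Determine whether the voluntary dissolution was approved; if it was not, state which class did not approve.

Not approved — the Class III shares did not give the required vote.

Class I: a majority of 2539594 is 1269798; 1,269,798 required, 1,269,798 in favor — approved.
Class II: 2/3 of 2951664 = 1967776; 1,967,776 required, 1,967,776 in favor — approved.
Class III: 3/5 of 2932701 = 1759620.60, rounded up to 1759621; 1,759,621 required, 1,759,278 in favor — not approved.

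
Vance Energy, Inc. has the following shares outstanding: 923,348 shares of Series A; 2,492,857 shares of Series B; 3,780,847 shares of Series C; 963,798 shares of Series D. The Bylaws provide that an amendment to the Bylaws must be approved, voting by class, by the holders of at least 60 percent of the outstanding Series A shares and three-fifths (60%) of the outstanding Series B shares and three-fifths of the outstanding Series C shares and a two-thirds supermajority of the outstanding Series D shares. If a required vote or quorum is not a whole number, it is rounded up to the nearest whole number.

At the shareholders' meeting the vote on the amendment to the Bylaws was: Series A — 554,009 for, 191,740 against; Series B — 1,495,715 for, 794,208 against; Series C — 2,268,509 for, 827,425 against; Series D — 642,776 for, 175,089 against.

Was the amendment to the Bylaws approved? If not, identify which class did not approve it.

Series A: 3/5 of 923348 = 554008.80, rounded up to 554009; 554,009 required, 554,009 in favor — approved.
Series B: 3/5 of 2492857 = 1495714.20, rounded up to 1495715; 1,495,715 required, 1,495,715 in favor — approved.
Series C: 3/5 of 3780847 = 2268508.20, rounded up to 2268509; 2,268,509 required, 2,268,509 in favor — approved.
Series D: 2/3 of 963798 = 642532; 642,532 required, 642,776 in favor — approved.

Approved — every class gave the required vote.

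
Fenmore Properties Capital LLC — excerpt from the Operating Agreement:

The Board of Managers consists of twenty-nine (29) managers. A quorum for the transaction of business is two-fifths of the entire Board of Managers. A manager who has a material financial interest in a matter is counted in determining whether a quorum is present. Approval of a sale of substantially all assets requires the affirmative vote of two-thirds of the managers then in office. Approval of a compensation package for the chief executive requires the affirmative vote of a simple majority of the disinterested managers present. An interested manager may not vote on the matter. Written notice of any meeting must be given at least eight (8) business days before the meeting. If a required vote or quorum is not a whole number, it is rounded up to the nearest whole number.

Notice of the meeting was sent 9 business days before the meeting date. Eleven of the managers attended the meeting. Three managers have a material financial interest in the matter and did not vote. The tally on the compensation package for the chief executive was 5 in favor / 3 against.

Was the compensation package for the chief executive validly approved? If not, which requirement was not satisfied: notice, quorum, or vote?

Notice: 9 business days given; 8 required (9 ≥ 8). Satisfied.
Quorum: 11 present (interested managers count toward quorum); quorum is 12. Not satisfied.
Vote: the compensation package for the chief executive requires a majority of the disinterested managers present (11 − 3 = 8). A majority of 8 is 5, so 5 affirmative votes are needed; 5 voted in favor. Satisfied. (Moot — without a quorum no business can be validly transacted.)

Invalid — quorum requirement not satisfied.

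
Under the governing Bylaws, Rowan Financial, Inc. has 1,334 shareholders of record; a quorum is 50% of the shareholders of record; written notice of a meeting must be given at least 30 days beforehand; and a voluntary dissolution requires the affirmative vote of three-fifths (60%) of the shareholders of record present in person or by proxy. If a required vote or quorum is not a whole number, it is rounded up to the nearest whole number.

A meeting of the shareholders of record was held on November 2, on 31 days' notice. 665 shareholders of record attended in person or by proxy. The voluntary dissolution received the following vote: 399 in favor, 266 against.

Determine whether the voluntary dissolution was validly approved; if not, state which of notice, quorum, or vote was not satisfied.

Notice: 31 days given; 30 required. Satisfied.
Quorum: 50% of 1,334 = 667; 665 present. Not satisfied.
Vote: requires three-fifths of those present (665); 3/5 of 665 = 399, so 399 needed; 399 in favor. Satisfied.

Invalid — quorum requirement not satisfied.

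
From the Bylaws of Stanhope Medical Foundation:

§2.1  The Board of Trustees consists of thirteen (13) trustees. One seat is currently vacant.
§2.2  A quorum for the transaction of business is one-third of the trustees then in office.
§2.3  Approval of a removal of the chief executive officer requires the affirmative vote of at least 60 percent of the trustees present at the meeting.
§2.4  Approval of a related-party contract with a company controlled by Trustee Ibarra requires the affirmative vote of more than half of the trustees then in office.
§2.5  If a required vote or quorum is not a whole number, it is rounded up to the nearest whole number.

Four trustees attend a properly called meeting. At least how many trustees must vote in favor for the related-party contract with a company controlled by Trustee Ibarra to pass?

7

The related-party contract with a company controlled by Trustee Ibarra requires a majority of the trustees then in office (12).
A majority of 12 is 7.
(Only 4 can vote, so the related-party contract with a company controlled by Trustee Ibarra cannot pass at this meeting, but the required vote is still 7.)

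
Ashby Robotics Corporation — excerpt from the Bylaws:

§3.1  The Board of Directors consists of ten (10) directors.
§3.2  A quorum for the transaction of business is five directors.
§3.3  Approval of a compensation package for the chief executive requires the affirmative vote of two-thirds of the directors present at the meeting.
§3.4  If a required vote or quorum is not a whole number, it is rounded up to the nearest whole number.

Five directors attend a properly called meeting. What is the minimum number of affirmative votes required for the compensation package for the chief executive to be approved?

The compensation package for the chief executive requires two-thirds of the directors present (5).
2/3 of 5 = 3.33, rounded up to 4.

4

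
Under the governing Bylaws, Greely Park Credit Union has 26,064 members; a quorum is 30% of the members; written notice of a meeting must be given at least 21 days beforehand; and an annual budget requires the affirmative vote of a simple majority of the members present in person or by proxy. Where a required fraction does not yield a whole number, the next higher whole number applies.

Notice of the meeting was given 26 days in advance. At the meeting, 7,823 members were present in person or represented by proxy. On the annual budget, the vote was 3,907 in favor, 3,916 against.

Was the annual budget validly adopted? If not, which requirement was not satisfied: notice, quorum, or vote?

Invalid — vote requirement not satisfied.

Notice: 26 days given; 21 required. Satisfied.
Quorum: 30% of 26,064 = 7,819.20, rounded up to 7,820; 7,823 present. Satisfied.
Vote: requires a majority of those present (7,823); a majority of 7823 is 3912, so 3,912 needed; 3,907 in favor. Not satisfied.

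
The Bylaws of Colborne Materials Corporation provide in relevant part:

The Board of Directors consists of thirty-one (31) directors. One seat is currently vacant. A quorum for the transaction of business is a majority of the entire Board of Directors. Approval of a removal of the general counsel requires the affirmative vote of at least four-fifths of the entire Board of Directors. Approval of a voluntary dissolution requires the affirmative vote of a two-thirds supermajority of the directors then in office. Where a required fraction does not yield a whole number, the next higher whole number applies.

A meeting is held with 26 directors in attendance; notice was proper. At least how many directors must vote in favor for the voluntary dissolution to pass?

20

The voluntary dissolution requires two-thirds of the directors then in office (30).
2/3 of 30 = 20.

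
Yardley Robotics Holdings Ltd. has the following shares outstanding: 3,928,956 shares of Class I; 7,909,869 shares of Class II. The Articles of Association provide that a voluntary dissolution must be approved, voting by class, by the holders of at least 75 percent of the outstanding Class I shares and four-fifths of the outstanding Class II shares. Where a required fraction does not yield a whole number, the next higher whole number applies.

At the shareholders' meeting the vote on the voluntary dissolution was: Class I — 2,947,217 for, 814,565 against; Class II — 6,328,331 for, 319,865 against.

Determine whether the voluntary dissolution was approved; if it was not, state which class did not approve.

Approved — every class gave the required vote.

Class I: 3/4 of 3928956 = 2946717; 2,946,717 required, 2,947,217 in favor — approved.
Class II: 4/5 of 7909869 = 6327895.20, rounded up to 6327896; 6,327,896 required, 6,328,331 in favor — approved.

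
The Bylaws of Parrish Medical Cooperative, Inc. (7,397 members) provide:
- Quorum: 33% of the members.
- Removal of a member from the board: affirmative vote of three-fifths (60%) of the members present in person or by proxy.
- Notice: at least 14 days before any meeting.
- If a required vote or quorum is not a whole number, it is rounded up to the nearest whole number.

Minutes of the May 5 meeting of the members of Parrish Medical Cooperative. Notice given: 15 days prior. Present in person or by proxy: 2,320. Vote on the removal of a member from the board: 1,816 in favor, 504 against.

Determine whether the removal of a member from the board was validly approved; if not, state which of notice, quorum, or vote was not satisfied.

Notice: 15 days given; 14 required. Satisfied.
Quorum: 33% of 7,397 = 2,441.01, rounded up to 2,442; 2,320 present. Not satisfied.
Vote: requires three-fifths of those present (2,320); 3/5 of 2320 = 1392, so 1,392 needed; 1,816 in favor. Satisfied.

Invalid — quorum requirement not satisfied.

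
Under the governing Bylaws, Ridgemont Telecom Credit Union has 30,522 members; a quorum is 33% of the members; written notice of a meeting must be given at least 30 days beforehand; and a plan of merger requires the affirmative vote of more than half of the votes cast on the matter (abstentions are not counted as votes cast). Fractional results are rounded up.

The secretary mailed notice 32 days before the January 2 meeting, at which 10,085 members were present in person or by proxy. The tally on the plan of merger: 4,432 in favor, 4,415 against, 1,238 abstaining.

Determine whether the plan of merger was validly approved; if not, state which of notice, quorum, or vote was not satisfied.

Notice: 32 days given; 30 required. Satisfied.
Quorum: 33% of 30,522 = 10,072.26, rounded up to 10,073; 10,085 present. Satisfied.
Vote: requires a majority of the votes cast (10,085 − 1,238 abstaining = 8,847); a majority of 8847 is 4424, so 4,424 needed; 4,432 in favor. Satisfied.

Valid — all requirements satisfied.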